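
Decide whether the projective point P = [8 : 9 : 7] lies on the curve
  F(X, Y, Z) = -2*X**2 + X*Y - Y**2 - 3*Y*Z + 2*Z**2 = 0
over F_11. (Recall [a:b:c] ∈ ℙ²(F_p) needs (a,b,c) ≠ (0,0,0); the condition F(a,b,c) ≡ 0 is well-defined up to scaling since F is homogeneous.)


F(8,9,7) ≡ 3 (mod 11); P is NOT on the curve.

Evaluate F(8, 9, 7) term-by-term (mod 11).
  -2*X**2 ↦ -2·64·1·1 = -128
  X*Y ↦ 1·8·9·1 = 72
  -Y**2 ↦ -1·1·81·1 = -81
  -3*Y*Z ↦ -3·1·9·7 = -189
  2*Z**2 ↦ 2·1·1·49 = 98
Sum: F(8, 9, 7) = (-128) + (72) + (-81) + (-189) + (98) = -228.
Reducing mod 11: -228 ≡ 3 (mod 11).
Since F(a, b, c) ≡ 3 ≠ 0 (mod 11), P does NOT lie on the curve.


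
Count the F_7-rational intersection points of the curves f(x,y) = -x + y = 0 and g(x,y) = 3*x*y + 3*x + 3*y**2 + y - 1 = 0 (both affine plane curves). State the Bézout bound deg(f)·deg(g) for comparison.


Common zeros: ∅; count = 0; Bézout bound = 2.

deg(f) = 1, deg(g) = 2, so Bézout bound = 2.
Scan x ∈ F_7. For each x, list the y ∈ F_7 with f(x, y) ≡ 0 and those with g(x, y) ≡ 0 (mod 7); the common zeros in that column are the intersection.
  x = 0: f ≡ 0 at y ∈ {0}; g ≡ 0 at y ∈ ∅; common: ∅.
  x = 1: f ≡ 0 at y ∈ {1}; g ≡ 0 at y ∈ ∅; common: ∅.
  x = 2: f ≡ 0 at y ∈ {2}; g ≡ 0 at y ∈ ∅; common: ∅.
  x = 3: f ≡ 0 at y ∈ {3}; g ≡ 0 at y ∈ {1, 5}; common: ∅.
  x = 4: f ≡ 0 at y ∈ {4}; g ≡ 0 at y ∈ {2, 3}; common: ∅.
  x = 5: f ≡ 0 at y ∈ {5}; g ≡ 0 at y ∈ {0, 4}; common: ∅.
  x = 6: f ≡ 0 at y ∈ {6}; g ≡ 0 at y ∈ ∅; common: ∅.
Collecting: common zeros = ∅, so the count is 0.
Comparison with the Bézout bound: 0 ≤ 2 = deg(f)·deg(g), as expected for curves with no common component (the affine F_7-count falls short of the bound because intersections may lie at infinity, over extension fields, or carry multiplicity).


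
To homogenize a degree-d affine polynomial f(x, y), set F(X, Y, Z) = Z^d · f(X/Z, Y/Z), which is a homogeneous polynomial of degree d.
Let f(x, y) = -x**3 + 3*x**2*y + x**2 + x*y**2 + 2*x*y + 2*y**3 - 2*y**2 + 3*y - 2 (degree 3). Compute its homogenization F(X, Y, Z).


F(X, Y, Z) = -X**3 + 3*X**2*Y + X**2*Z + X*Y**2 + 2*X*Y*Z + 2*Y**3 - 2*Y**2*Z + 3*Y*Z**2 - 2*Z**3

deg(f) = 3.
Substitute x = X/Z, y = Y/Z into f, then multiply by Z^3.
  monomial -1·x^3·y^0 ↦ -1·X^3·Y^0·Z^0.
  monomial 3·x^2·y^1 ↦ 3·X^2·Y^1·Z^0.
  monomial 1·x^2·y^0 ↦ 1·X^2·Y^0·Z^1.
  monomial 1·x^1·y^2 ↦ 1·X^1·Y^2·Z^0.
  monomial 2·x^1·y^1 ↦ 2·X^1·Y^1·Z^1.
  monomial 2·x^0·y^3 ↦ 2·X^0·Y^3·Z^0.
  monomial -2·x^0·y^2 ↦ -2·X^0·Y^2·Z^1.
  monomial 3·x^0·y^1 ↦ 3·X^0·Y^1·Z^2.
  monomial -2·x^0·y^0 ↦ -2·X^0·Y^0·Z^3.
Collecting: F(X, Y, Z) = -X**3 + 3*X**2*Y + X**2*Z + X*Y**2 + 2*X*Y*Z + 2*Y**3 - 2*Y**2*Z + 3*Y*Z**2 - 2*Z**3.


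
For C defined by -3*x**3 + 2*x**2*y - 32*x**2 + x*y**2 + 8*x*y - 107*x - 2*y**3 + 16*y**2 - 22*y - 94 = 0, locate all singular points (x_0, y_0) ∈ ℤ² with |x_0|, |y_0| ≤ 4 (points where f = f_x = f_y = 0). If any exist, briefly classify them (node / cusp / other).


Singular points: {(-3, 2)}; classification: node.

Compute partial derivatives:
  f_x = -9*x**2 + 4*x*y - 64*x + y**2 + 8*y - 107.
  f_y = 2*x**2 + 2*x*y + 8*x - 6*y**2 + 32*y - 22.
Scan x_0 ∈ {−4, ..., 4}. For each x_0, f_y(x_0, y) is a polynomial in y; find its integer roots y ∈ {−4, ..., 4}, then test f_x and f at those candidates.
  x = -4: f_y(-4, y) = -6*y**2 + 24*y - 22; no integer root y with |y| ≤ 4.
  x = -3: f_y(-3, y) = -6*y**2 + 26*y - 28; vanishes at y ∈ {2}. (-3, 2): f_x = 0, f = 0 — SINGULAR.
  x = -2: f_y(-2, y) = -6*y**2 + 28*y - 30; vanishes at y ∈ {3}. (-2, 3): f_x = -6 ≠ 0.
  x = -1: f_y(-1, y) = -6*y**2 + 30*y - 28; no integer root y with |y| ≤ 4.
  x = 0: f_y(0, y) = -6*y**2 + 32*y - 22; no integer root y with |y| ≤ 4.
  x = 1: f_y(1, y) = -6*y**2 + 34*y - 12; no integer root y with |y| ≤ 4.
  x = 2: f_y(2, y) = -6*y**2 + 36*y + 2; no integer root y with |y| ≤ 4.
  x = 3: f_y(3, y) = -6*y**2 + 38*y + 20; no integer root y with |y| ≤ 4.
  x = 4: f_y(4, y) = -6*y**2 + 40*y + 42; no integer root y with |y| ≤ 4.
Only singular point on the grid: (-3, 2).
Classify: substitute x = -3 + u, y = 2 + v and expand: f = -3*u**3 + 2*u**2*v - u**2 + u*v**2 - 2*v**3 + v**2.
No constant or linear terms (consistent with a singular point). Quadratic part: -u**2 + v**2. Cubic part: -3*u**3 + 2*u**2*v + u*v**2 - 2*v**3.
The quadratic part v**2 - u**2 = (v − u)(v + u) splits into two distinct linear factors, so there are two distinct tangent lines y − 2 = ±(x − -3) — this is a node (ordinary double point).
Classification: node.


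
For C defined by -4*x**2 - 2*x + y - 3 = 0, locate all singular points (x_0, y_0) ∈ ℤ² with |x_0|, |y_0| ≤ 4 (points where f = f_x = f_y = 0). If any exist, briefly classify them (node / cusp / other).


No singular points in the scanned grid; C is smooth there.

Compute partial derivatives:
  f_x = -8*x - 2.
  f_y = 1.
f_y = 1 is a nonzero constant, so f_y never vanishes: no point (x, y) can satisfy f = f_x = f_y = 0. In particular no (x, y) ∈ {−4, ..., 4}² is singular; the curve is smooth.


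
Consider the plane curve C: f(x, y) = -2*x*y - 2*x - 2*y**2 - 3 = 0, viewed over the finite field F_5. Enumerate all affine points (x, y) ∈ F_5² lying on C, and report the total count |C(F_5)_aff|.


Affine F_5-points: {(0, 1), (0, 4), (1, 0), (1, 4), (2, 4), (3, 3), (3, 4), (4, 2), (4, 4)}; count = 9.

For each of the 25 pairs (x, y) ∈ F_5², evaluate f(x, y) mod 5. Record the zeros.
  x = 0: [0↦2, 1↦0, 2↦4, 3↦4, 4↦0]  zeros at y ∈ {1, 4}
  x = 1: [0↦0, 1↦1, 2↦3, 3↦1, 4↦0]  zeros at y ∈ {0, 4}
  x = 2: [0↦3, 1↦2, 2↦2, 3↦3, 4↦0]  zeros at y ∈ {4}
  x = 3: [0↦1, 1↦3, 2↦1, 3↦0, 4↦0]  zeros at y ∈ {3, 4}
  x = 4: [0↦4, 1↦4, 2↦0, 3↦2, 4↦0]  zeros at y ∈ {2, 4}
Collecting zeros: affine points = {(0, 1), (0, 4), (1, 0), (1, 4), (2, 4), (3, 3), (3, 4), (4, 2), (4, 4)}.
Total count |C(F_5)_aff| = 9.


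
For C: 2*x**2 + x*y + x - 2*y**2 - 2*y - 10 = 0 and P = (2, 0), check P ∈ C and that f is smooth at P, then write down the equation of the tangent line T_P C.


Tangent line at P: 9*x - 18 = 0.

Step 1: f(2, 0) = 0, so P lies on C.
Step 2: partial derivatives
  f_x(x, y) = 4*x + y + 1, f_y(x, y) = x - 4*y - 2.
  f_x(P) = 9, f_y(P) = 0 (gradient nonzero, so P is smooth).
Step 3: tangent line at P: 9·(x − 2) + 0·(y − 0) = 0.
Expanding: 9*x - 18 = 0.


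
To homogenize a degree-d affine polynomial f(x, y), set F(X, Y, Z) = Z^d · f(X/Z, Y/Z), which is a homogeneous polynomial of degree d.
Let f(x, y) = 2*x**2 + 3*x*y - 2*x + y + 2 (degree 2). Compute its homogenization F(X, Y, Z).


F(X, Y, Z) = 2*X**2 + 3*X*Y - 2*X*Z + Y*Z + 2*Z**2

deg(f) = 2.
Substitute x = X/Z, y = Y/Z into f, then multiply by Z^2.
  monomial 2·x^2·y^0 ↦ 2·X^2·Y^0·Z^0.
  monomial 3·x^1·y^1 ↦ 3·X^1·Y^1·Z^0.
  monomial -2·x^1·y^0 ↦ -2·X^1·Y^0·Z^1.
  monomial 1·x^0·y^1 ↦ 1·X^0·Y^1·Z^1.
  monomial 2·x^0·y^0 ↦ 2·X^0·Y^0·Z^2.
Collecting: F(X, Y, Z) = 2*X**2 + 3*X*Y - 2*X*Z + Y*Z + 2*Z**2.


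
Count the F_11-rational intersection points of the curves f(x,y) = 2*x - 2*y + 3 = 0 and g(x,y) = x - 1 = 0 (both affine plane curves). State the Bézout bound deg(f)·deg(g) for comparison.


Common zeros: {(1, 8)}; count = 1; Bézout bound = 1.

deg(f) = 1, deg(g) = 1, so Bézout bound = 1.
Scan x ∈ F_11. For each x, list the y ∈ F_11 with f(x, y) ≡ 0 and those with g(x, y) ≡ 0 (mod 11); the common zeros in that column are the intersection.
  x = 0: f ≡ 0 at y ∈ {7}; g ≡ 0 at y ∈ ∅; common: ∅.
  x = 1: f ≡ 0 at y ∈ {8}; g ≡ 0 at y ∈ {0, 1, 2, 3, 4, 5, 6, 7, 8, 9, 10}; common: {8}.
  x = 2: f ≡ 0 at y ∈ {9}; g ≡ 0 at y ∈ ∅; common: ∅.
  x = 3: f ≡ 0 at y ∈ {10}; g ≡ 0 at y ∈ ∅; common: ∅.
  x = 4: f ≡ 0 at y ∈ {0}; g ≡ 0 at y ∈ ∅; common: ∅.
  x = 5: f ≡ 0 at y ∈ {1}; g ≡ 0 at y ∈ ∅; common: ∅.
  x = 6: f ≡ 0 at y ∈ {2}; g ≡ 0 at y ∈ ∅; common: ∅.
  x = 7: f ≡ 0 at y ∈ {3}; g ≡ 0 at y ∈ ∅; common: ∅.
  x = 8: f ≡ 0 at y ∈ {4}; g ≡ 0 at y ∈ ∅; common: ∅.
  x = 9: f ≡ 0 at y ∈ {5}; g ≡ 0 at y ∈ ∅; common: ∅.
  x = 10: f ≡ 0 at y ∈ {6}; g ≡ 0 at y ∈ ∅; common: ∅.
Collecting: common zeros = {(1, 8)}, so the count is 1.
Comparison with the Bézout bound: 1 ≤ 1 = deg(f)·deg(g), as expected for curves with no common component (the bound is attained).


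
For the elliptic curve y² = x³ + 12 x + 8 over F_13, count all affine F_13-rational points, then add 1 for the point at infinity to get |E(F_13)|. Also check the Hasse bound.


Affine points = {(2, 1), (2, 12), (4, 4), (4, 9), (6, 6), (6, 7), (9, 0), (10, 6), (10, 7)}; affine count = 9; |E(F_13)| = 10.

Discriminant check: Δ ∝ 4a³ + 27b² = 4·12³ + 27·8² = 4·1728 + 27·64 ≡ 8 (mod 13). Nonzero ⇒ E is nonsingular.
For each x ∈ F_13, compute rhs = x³ + 12·x + 8 mod 13, then count y ∈ F_13 with y² ≡ rhs.
  x = 0: rhs = 8, matching y values: none (0 points).
  x = 1: rhs = 8, matching y values: none (0 points).
  x = 2: rhs = 1, matching y values: 1, 12 (2 points).
  x = 3: rhs = 6, matching y values: none (0 points).
  x = 4: rhs = 3, matching y values: 4, 9 (2 points).
  x = 5: rhs = 11, matching y values: none (0 points).
  x = 6: rhs = 10, matching y values: 6, 7 (2 points).
  x = 7: rhs = 6, matching y values: none (0 points).
  x = 8: rhs = 5, matching y values: none (0 points).
  x = 9: rhs = 0, matching y values: 0 (1 points).
  x = 10: rhs = 10, matching y values: 6, 7 (2 points).
  x = 11: rhs = 2, matching y values: none (0 points).
  x = 12: rhs = 8, matching y values: none (0 points).
Total affine count: 9.
Full point count |E(F_13)| = 9 + 1 = 10.
Hasse bound: |10 − (13+1)| = |-4| = 4 ≤ 2√13 ≈ 7.2111 ✓.


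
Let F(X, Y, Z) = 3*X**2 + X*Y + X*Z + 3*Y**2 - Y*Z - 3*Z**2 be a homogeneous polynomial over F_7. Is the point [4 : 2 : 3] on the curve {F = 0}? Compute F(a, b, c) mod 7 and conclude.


F(4,2,3) ≡ 5 (mod 7); P is NOT on the curve.

Evaluate F(4, 2, 3) term-by-term (mod 7).
  3*X**2 ↦ 3·16·1·1 = 48
  X*Y ↦ 1·4·2·1 = 8
  X*Z ↦ 1·4·1·3 = 12
  3*Y**2 ↦ 3·1·4·1 = 12
  -Y*Z ↦ -1·1·2·3 = -6
  -3*Z**2 ↦ -3·1·1·9 = -27
Sum: F(4, 2, 3) = (48) + (8) + (12) + (12) + (-6) + (-27) = 47.
Reducing mod 7: 47 ≡ 5 (mod 7).
Since F(a, b, c) ≡ 5 ≠ 0 (mod 7), P does NOT lie on the curve.


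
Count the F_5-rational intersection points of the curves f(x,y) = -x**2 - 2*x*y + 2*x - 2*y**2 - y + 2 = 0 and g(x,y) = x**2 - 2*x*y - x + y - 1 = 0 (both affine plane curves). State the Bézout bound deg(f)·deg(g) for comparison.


Common zeros: {(3, 1), (3, 3)}; count = 2; Bézout bound = 4.

deg(f) = 2, deg(g) = 2, so Bézout bound = 4.
Scan x ∈ F_5. For each x, list the y ∈ F_5 with f(x, y) ≡ 0 and those with g(x, y) ≡ 0 (mod 5); the common zeros in that column are the intersection.
  x = 0: f ≡ 0 at y ∈ ∅; g ≡ 0 at y ∈ {1}; common: ∅.
  x = 1: f ≡ 0 at y ∈ ∅; g ≡ 0 at y ∈ {4}; common: ∅.
  x = 2: f ≡ 0 at y ∈ {1, 4}; g ≡ 0 at y ∈ {2}; common: ∅.
  x = 3: f ≡ 0 at y ∈ {1, 3}; g ≡ 0 at y ∈ {0, 1, 2, 3, 4}; common: {1, 3}.
  x = 4: f ≡ 0 at y ∈ ∅; g ≡ 0 at y ∈ {3}; common: ∅.
Collecting: common zeros = {(3, 1), (3, 3)}, so the count is 2.
Comparison with the Bézout bound: 2 ≤ 4 = deg(f)·deg(g), as expected for curves with no common component (the affine F_5-count falls short of the bound because intersections may lie at infinity, over extension fields, or carry multiplicity).


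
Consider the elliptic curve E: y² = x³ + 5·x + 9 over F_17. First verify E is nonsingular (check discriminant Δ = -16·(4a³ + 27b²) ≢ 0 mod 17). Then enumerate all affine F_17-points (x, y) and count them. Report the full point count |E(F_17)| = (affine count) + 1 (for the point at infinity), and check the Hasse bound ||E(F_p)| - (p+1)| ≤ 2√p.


Affine points = {(0, 3), (0, 14), (1, 7), (1, 10), (3, 0), (4, 5), (4, 12), (6, 0), (7, 8), (7, 9), (8, 0), (9, 1), (9, 16), (11, 1), (11, 16), (14, 1), (14, 16), (15, 5), (15, 12)}; affine count = 19; |E(F_17)| = 20.

Discriminant check: Δ ∝ 4a³ + 27b² = 4·5³ + 27·9² = 4·125 + 27·81 ≡ 1 (mod 17). Nonzero ⇒ E is nonsingular.
For each x ∈ F_17, compute rhs = x³ + 5·x + 9 mod 17, then count y ∈ F_17 with y² ≡ rhs.
  x = 0: rhs = 9, matching y values: 3, 14 (2 points).
  x = 1: rhs = 15, matching y values: 7, 10 (2 points).
  x = 2: rhs = 10, matching y values: none (0 points).
  x = 3: rhs = 0, matching y values: 0 (1 points).
  x = 4: rhs = 8, matching y values: 5, 12 (2 points).
  x = 5: rhs = 6, matching y values: none (0 points).
  x = 6: rhs = 0, matching y values: 0 (1 points).
  x = 7: rhs = 13, matching y values: 8, 9 (2 points).
  x = 8: rhs = 0, matching y values: 0 (1 points).
  x = 9: rhs = 1, matching y values: 1, 16 (2 points).
  x = 10: rhs = 5, matching y values: none (0 points).
  x = 11: rhs = 1, matching y values: 1, 16 (2 points).
  x = 12: rhs = 12, matching y values: none (0 points).
  x = 13: rhs = 10, matching y values: none (0 points).
  x = 14: rhs = 1, matching y values: 1, 16 (2 points).
  x = 15: rhs = 8, matching y values: 5, 12 (2 points).
  x = 16: rhs = 3, matching y values: none (0 points).
Total affine count: 19.
Full point count |E(F_17)| = 19 + 1 = 20.
Hasse bound: |20 − (17+1)| = |2| = 2 ≤ 2√17 ≈ 8.2462 ✓.


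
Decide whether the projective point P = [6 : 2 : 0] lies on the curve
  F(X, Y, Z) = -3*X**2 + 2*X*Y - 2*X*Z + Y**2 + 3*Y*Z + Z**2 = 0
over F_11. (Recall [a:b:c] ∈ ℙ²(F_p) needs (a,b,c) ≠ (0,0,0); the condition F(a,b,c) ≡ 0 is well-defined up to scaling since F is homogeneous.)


F(6,2,0) ≡ 8 (mod 11); P is NOT on the curve.

Evaluate F(6, 2, 0) term-by-term (mod 11).
  -3*X**2 ↦ -3·36·1·1 = -108
  2*X*Y ↦ 2·6·2·1 = 24
  -2*X*Z ↦ -2·6·1·0 = 0
  Y**2 ↦ 1·1·4·1 = 4
  3*Y*Z ↦ 3·1·2·0 = 0
  Z**2 ↦ 1·1·1·0 = 0
Sum: F(6, 2, 0) = (-108) + (24) + (0) + (4) + (0) + (0) = -80.
Reducing mod 11: -80 ≡ 8 (mod 11).
Since F(a, b, c) ≡ 8 ≠ 0 (mod 11), P does NOT lie on the curve.


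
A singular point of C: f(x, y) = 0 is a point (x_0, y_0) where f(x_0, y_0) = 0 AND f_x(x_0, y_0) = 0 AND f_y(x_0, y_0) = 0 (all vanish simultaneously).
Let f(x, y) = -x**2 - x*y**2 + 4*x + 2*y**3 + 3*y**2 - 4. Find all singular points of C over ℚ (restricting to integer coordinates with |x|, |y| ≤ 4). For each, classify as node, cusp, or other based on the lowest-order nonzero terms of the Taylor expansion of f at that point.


Singular points: {(2, 0)}; classification: node.

Compute partial derivatives:
  f_x = -2*x - y**2 + 4.
  f_y = -2*x*y + 6*y**2 + 6*y.
Scan x_0 ∈ {−4, ..., 4}. For each x_0, f_y(x_0, y) is a polynomial in y; find its integer roots y ∈ {−4, ..., 4}, then test f_x and f at those candidates.
  x = -4: f_y(-4, y) = 6*y**2 + 14*y; vanishes at y ∈ {0}. (-4, 0): f_x = 12 ≠ 0.
  x = -3: f_y(-3, y) = 6*y**2 + 12*y; vanishes at y ∈ {-2, 0}. (-3, -2): f_x = 6 ≠ 0; (-3, 0): f_x = 10 ≠ 0.
  x = -2: f_y(-2, y) = 6*y**2 + 10*y; vanishes at y ∈ {0}. (-2, 0): f_x = 8 ≠ 0.
  x = -1: f_y(-1, y) = 6*y**2 + 8*y; vanishes at y ∈ {0}. (-1, 0): f_x = 6 ≠ 0.
  x = 0: f_y(0, y) = 6*y**2 + 6*y; vanishes at y ∈ {-1, 0}. (0, -1): f_x = 3 ≠ 0; (0, 0): f_x = 4 ≠ 0.
  x = 1: f_y(1, y) = 6*y**2 + 4*y; vanishes at y ∈ {0}. (1, 0): f_x = 2 ≠ 0.
  x = 2: f_y(2, y) = 6*y**2 + 2*y; vanishes at y ∈ {0}. (2, 0): f_x = 0, f = 0 — SINGULAR.
  x = 3: f_y(3, y) = 6*y**2; vanishes at y ∈ {0}. (3, 0): f_x = -2 ≠ 0.
  x = 4: f_y(4, y) = 6*y**2 - 2*y; vanishes at y ∈ {0}. (4, 0): f_x = -4 ≠ 0.
Only singular point on the grid: (2, 0).
Classify: substitute x = 2 + u, y = 0 + v and expand: f = -u**2 - u*v**2 + 2*v**3 + v**2.
No constant or linear terms (consistent with a singular point). Quadratic part: -u**2 + v**2. Cubic part: -u*v**2 + 2*v**3.
The quadratic part v**2 - u**2 = (v − u)(v + u) splits into two distinct linear factors, so there are two distinct tangent lines y − 0 = ±(x − 2) — this is a node (ordinary double point).
Classification: node.


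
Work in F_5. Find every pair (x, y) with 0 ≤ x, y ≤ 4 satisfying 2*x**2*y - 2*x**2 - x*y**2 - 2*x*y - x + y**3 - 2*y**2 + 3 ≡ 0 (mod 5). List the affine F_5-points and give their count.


Affine F_5-points: {(0, 4), (1, 0), (1, 3), (3, 1), (3, 3)}; count = 5.

For each of the 25 pairs (x, y) ∈ F_5², evaluate f(x, y) mod 5. Record the zeros.
  x = 0: [0↦3, 1↦2, 2↦3, 3↦2, 4↦0]  zeros at y ∈ {4}
  x = 1: [0↦0, 1↦3, 2↦1, 3↦0, 4↦1]  zeros at y ∈ {0, 3}
  x = 2: [0↦3, 1↦4, 2↦3, 3↦1, 4↦4]  zeros at y ∈ ∅
  x = 3: [0↦2, 1↦0, 2↦4, 3↦0, 4↦4]  zeros at y ∈ {1, 3}
  x = 4: [0↦2, 1↦1, 2↦4, 3↦2, 4↦1]  zeros at y ∈ ∅
Collecting zeros: affine points = {(0, 4), (1, 0), (1, 3), (3, 1), (3, 3)}.
Total count |C(F_5)_aff| = 5.


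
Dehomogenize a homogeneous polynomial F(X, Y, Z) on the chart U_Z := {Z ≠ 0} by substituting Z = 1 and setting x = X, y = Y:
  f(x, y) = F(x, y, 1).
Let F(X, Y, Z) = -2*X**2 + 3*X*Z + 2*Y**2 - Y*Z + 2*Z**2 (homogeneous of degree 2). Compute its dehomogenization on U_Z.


f(x, y) = -2*x**2 + 3*x + 2*y**2 - y + 2

On U_Z we set Z = 1. Each monomial c·X^i·Y^j·Z^k in F becomes c·x^i·y^j·1^k = c·x^i·y^j.
Substituting Z = 1: F(X, Y, 1) = -2*x**2 + 3*x + 2*y**2 - y + 2.
Note: deg(f) ≤ deg(F) = 2; strict inequality happens when F is divisible by Z (lost terms).


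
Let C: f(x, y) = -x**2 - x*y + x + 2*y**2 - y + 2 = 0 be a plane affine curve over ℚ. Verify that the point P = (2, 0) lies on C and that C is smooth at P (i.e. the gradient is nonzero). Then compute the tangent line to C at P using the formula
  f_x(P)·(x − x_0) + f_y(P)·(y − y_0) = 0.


Tangent line at P: -3*x - 3*y + 6 = 0.

Step 1: f(2, 0) = 0, so P lies on C.
Step 2: partial derivatives
  f_x(x, y) = -2*x - y + 1, f_y(x, y) = -x + 4*y - 1.
  f_x(P) = -3, f_y(P) = -3 (gradient nonzero, so P is smooth).
Step 3: tangent line at P: -3·(x − 2) + -3·(y − 0) = 0.
Expanding: -3*x - 3*y + 6 = 0.


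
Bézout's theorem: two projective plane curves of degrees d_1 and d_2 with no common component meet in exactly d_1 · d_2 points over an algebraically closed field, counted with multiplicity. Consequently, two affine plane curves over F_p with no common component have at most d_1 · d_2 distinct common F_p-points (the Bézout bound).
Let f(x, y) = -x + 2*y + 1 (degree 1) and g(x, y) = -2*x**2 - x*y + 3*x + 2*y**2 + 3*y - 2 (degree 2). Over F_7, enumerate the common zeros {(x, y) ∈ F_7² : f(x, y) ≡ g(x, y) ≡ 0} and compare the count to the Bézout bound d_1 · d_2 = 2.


Common zeros: ∅; count = 0; Bézout bound = 2.

deg(f) = 1, deg(g) = 2, so Bézout bound = 2.
Scan x ∈ F_7. For each x, list the y ∈ F_7 with f(x, y) ≡ 0 and those with g(x, y) ≡ 0 (mod 7); the common zeros in that column are the intersection.
  x = 0: f ≡ 0 at y ∈ {3}; g ≡ 0 at y ∈ {4, 5}; common: ∅.
  x = 1: f ≡ 0 at y ∈ {0}; g ≡ 0 at y ∈ ∅; common: ∅.
  x = 2: f ≡ 0 at y ∈ {4}; g ≡ 0 at y ∈ ∅; common: ∅.
  x = 3: f ≡ 0 at y ∈ {1}; g ≡ 0 at y ∈ {3, 4}; common: ∅.
  x = 4: f ≡ 0 at y ∈ {5}; g ≡ 0 at y ∈ {1, 3}; common: ∅.
  x = 5: f ≡ 0 at y ∈ {2}; g ≡ 0 at y ∈ ∅; common: ∅.
  x = 6: f ≡ 0 at y ∈ {6}; g ≡ 0 at y ∈ {0, 5}; common: ∅.
Collecting: common zeros = ∅, so the count is 0.
Comparison with the Bézout bound: 0 ≤ 2 = deg(f)·deg(g), as expected for curves with no common component (the affine F_7-count falls short of the bound because intersections may lie at infinity, over extension fields, or carry multiplicity).


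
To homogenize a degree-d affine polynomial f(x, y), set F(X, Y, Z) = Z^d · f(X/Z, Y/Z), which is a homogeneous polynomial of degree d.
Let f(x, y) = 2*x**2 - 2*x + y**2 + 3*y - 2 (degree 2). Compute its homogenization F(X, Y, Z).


F(X, Y, Z) = 2*X**2 - 2*X*Z + Y**2 + 3*Y*Z - 2*Z**2

deg(f) = 2.
Substitute x = X/Z, y = Y/Z into f, then multiply by Z^2.
  monomial 2·x^2·y^0 ↦ 2·X^2·Y^0·Z^0.
  monomial -2·x^1·y^0 ↦ -2·X^1·Y^0·Z^1.
  monomial 1·x^0·y^2 ↦ 1·X^0·Y^2·Z^0.
  monomial 3·x^0·y^1 ↦ 3·X^0·Y^1·Z^1.
  monomial -2·x^0·y^0 ↦ -2·X^0·Y^0·Z^2.
Collecting: F(X, Y, Z) = 2*X**2 - 2*X*Z + Y**2 + 3*Y*Z - 2*Z**2.


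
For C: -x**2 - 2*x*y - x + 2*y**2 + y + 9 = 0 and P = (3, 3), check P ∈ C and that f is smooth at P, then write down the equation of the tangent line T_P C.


Tangent line at P: -13*x + 7*y + 18 = 0.

Step 1: f(3, 3) = 0, so P lies on C.
Step 2: partial derivatives
  f_x(x, y) = -2*x - 2*y - 1, f_y(x, y) = -2*x + 4*y + 1.
  f_x(P) = -13, f_y(P) = 7 (gradient nonzero, so P is smooth).
Step 3: tangent line at P: -13·(x − 3) + 7·(y − 3) = 0.
Expanding: -13*x + 7*y + 18 = 0.


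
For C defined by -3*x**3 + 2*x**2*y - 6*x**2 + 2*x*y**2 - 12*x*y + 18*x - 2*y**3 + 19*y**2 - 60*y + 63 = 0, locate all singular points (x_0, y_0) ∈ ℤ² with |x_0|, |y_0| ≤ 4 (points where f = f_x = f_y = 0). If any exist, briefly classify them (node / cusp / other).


Singular points: {(0, 3)}; classification: cusp.

Compute partial derivatives:
  f_x = -9*x**2 + 4*x*y - 12*x + 2*y**2 - 12*y + 18.
  f_y = 2*x**2 + 4*x*y - 12*x - 6*y**2 + 38*y - 60.
Scan x_0 ∈ {−4, ..., 4}. For each x_0, f_y(x_0, y) is a polynomial in y; find its integer roots y ∈ {−4, ..., 4}, then test f_x and f at those candidates.
  x = -4: f_y(-4, y) = -6*y**2 + 22*y + 20; no integer root y with |y| ≤ 4.
  x = -3: f_y(-3, y) = -6*y**2 + 26*y - 6; no integer root y with |y| ≤ 4.
  x = -2: f_y(-2, y) = -6*y**2 + 30*y - 28; no integer root y with |y| ≤ 4.
  x = -1: f_y(-1, y) = -6*y**2 + 34*y - 46; no integer root y with |y| ≤ 4.
  x = 0: f_y(0, y) = -6*y**2 + 38*y - 60; vanishes at y ∈ {3}. (0, 3): f_x = 0, f = 0 — SINGULAR.
  x = 1: f_y(1, y) = -6*y**2 + 42*y - 70; no integer root y with |y| ≤ 4.
  x = 2: f_y(2, y) = -6*y**2 + 46*y - 76; no integer root y with |y| ≤ 4.
  x = 3: f_y(3, y) = -6*y**2 + 50*y - 78; no integer root y with |y| ≤ 4.
  x = 4: f_y(4, y) = -6*y**2 + 54*y - 76; no integer root y with |y| ≤ 4.
Only singular point on the grid: (0, 3).
Classify: substitute x = 0 + u, y = 3 + v and expand: f = -3*u**3 + 2*u**2*v + 2*u*v**2 - 2*v**3 + v**2.
No constant or linear terms (consistent with a singular point). Quadratic part: v**2. Cubic part: -3*u**3 + 2*u**2*v + 2*u*v**2 - 2*v**3.
The quadratic part v**2 is a perfect square, so there is a single (double) tangent line v = 0, i.e. y = 3. Restricting the cubic part to that line (v = 0) leaves -3*u**3 ≠ 0, so f is not divisible by v and the branch is v² ≈ 3*u**3 to lowest order — this is a cusp.
Classification: cusp.


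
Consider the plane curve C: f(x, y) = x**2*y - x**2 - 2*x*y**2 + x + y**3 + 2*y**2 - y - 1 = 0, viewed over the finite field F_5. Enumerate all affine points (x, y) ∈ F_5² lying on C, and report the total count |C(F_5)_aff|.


Affine F_5-points: {(1, 1), (2, 3), (3, 4), (4, 3), (4, 4)}; count = 5.

For each of the 25 pairs (x, y) ∈ F_5², evaluate f(x, y) mod 5. Record the zeros.
  x = 0: [0↦4, 1↦1, 2↦3, 3↦1, 4↦1]  zeros at y ∈ ∅
  x = 1: [0↦4, 1↦0, 2↦2, 3↦1, 4↦3]  zeros at y ∈ {1}
  x = 2: [0↦2, 1↦4, 2↦3, 3↦0, 4↦1]  zeros at y ∈ {3}
  x = 3: [0↦3, 1↦3, 2↦1, 3↦3, 4↦0]  zeros at y ∈ {4}
  x = 4: [0↦2, 1↦2, 2↦1, 3↦0, 4↦0]  zeros at y ∈ {3, 4}
Collecting zeros: affine points = {(1, 1), (2, 3), (3, 4), (4, 3), (4, 4)}.
Total count |C(F_5)_aff| = 5.


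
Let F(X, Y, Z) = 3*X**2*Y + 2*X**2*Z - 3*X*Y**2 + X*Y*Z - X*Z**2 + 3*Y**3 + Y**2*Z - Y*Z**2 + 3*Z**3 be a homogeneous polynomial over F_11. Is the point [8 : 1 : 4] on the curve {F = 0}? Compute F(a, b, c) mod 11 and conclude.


F(8,1,4) ≡ 8 (mod 11); P is NOT on the curve.

Evaluate F(8, 1, 4) term-by-term (mod 11).
  3*X**2*Y ↦ 3·64·1·1 = 192
  2*X**2*Z ↦ 2·64·1·4 = 512
  -3*X*Y**2 ↦ -3·8·1·1 = -24
  X*Y*Z ↦ 1·8·1·4 = 32
  -X*Z**2 ↦ -1·8·1·16 = -128
  3*Y**3 ↦ 3·1·1·1 = 3
  Y**2*Z ↦ 1·1·1·4 = 4
  -Y*Z**2 ↦ -1·1·1·16 = -16
  3*Z**3 ↦ 3·1·1·64 = 192
Sum: F(8, 1, 4) = (192) + (512) + (-24) + (32) + (-128) + (3) + (4) + (-16) + (192) = 767.
Reducing mod 11: 767 ≡ 8 (mod 11).
Since F(a, b, c) ≡ 8 ≠ 0 (mod 11), P does NOT lie on the curve.


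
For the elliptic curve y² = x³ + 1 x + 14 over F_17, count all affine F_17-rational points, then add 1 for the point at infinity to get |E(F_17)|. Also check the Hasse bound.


Affine points = {(1, 4), (1, 13), (5, 5), (5, 12), (6, 7), (6, 10), (9, 2), (9, 15), (10, 2), (10, 15), (11, 8), (11, 9), (14, 1), (14, 16), (15, 2), (15, 15)}; affine count = 16; |E(F_17)| = 17.

Discriminant check: Δ ∝ 4a³ + 27b² = 4·1³ + 27·14² = 4·1 + 27·196 ≡ 9 (mod 17). Nonzero ⇒ E is nonsingular.
For each x ∈ F_17, compute rhs = x³ + 1·x + 14 mod 17, then count y ∈ F_17 with y² ≡ rhs.
  x = 0: rhs = 14, matching y values: none (0 points).
  x = 1: rhs = 16, matching y values: 4, 13 (2 points).
  x = 2: rhs = 7, matching y values: none (0 points).
  x = 3: rhs = 10, matching y values: none (0 points).
  x = 4: rhs = 14, matching y values: none (0 points).
  x = 5: rhs = 8, matching y values: 5, 12 (2 points).
  x = 6: rhs = 15, matching y values: 7, 10 (2 points).
  x = 7: rhs = 7, matching y values: none (0 points).
  x = 8: rhs = 7, matching y values: none (0 points).
  x = 9: rhs = 4, matching y values: 2, 15 (2 points).
  x = 10: rhs = 4, matching y values: 2, 15 (2 points).
  x = 11: rhs = 13, matching y values: 8, 9 (2 points).
  x = 12: rhs = 3, matching y values: none (0 points).
  x = 13: rhs = 14, matching y values: none (0 points).
  x = 14: rhs = 1, matching y values: 1, 16 (2 points).
  x = 15: rhs = 4, matching y values: 2, 15 (2 points).
  x = 16: rhs = 12, matching y values: none (0 points).
Total affine count: 16.
Full point count |E(F_17)| = 16 + 1 = 17.
Hasse bound: |17 − (17+1)| = |-1| = 1 ≤ 2√17 ≈ 8.2462 ✓.


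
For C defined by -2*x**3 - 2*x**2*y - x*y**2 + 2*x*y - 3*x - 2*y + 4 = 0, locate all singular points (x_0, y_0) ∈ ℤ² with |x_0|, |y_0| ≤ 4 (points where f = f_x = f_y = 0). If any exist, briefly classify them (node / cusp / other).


Singular points: {(-1, 3)}; classification: cusp.

Compute partial derivatives:
  f_x = -6*x**2 - 4*x*y - y**2 + 2*y - 3.
  f_y = -2*x**2 - 2*x*y + 2*x - 2.
Scan x_0 ∈ {−4, ..., 4}. For each x_0, f_y(x_0, y) is a polynomial in y; find its integer roots y ∈ {−4, ..., 4}, then test f_x and f at those candidates.
  x = -4: f_y(-4, y) = 8*y - 42; no integer root y with |y| ≤ 4.
  x = -3: f_y(-3, y) = 6*y - 26; no integer root y with |y| ≤ 4.
  x = -2: f_y(-2, y) = 4*y - 14; no integer root y with |y| ≤ 4.
  x = -1: f_y(-1, y) = 2*y - 6; vanishes at y ∈ {3}. (-1, 3): f_x = 0, f = 0 — SINGULAR.
  x = 0: f_y(0, y) = -2; no integer root y with |y| ≤ 4.
  x = 1: f_y(1, y) = -2*y - 2; vanishes at y ∈ {-1}. (1, -1): f_x = -8 ≠ 0.
  x = 2: f_y(2, y) = -4*y - 6; no integer root y with |y| ≤ 4.
  x = 3: f_y(3, y) = -6*y - 14; no integer root y with |y| ≤ 4.
  x = 4: f_y(4, y) = -8*y - 26; no integer root y with |y| ≤ 4.
Only singular point on the grid: (-1, 3).
Classify: substitute x = -1 + u, y = 3 + v and expand: f = -2*u**3 - 2*u**2*v - u*v**2 + v**2.
No constant or linear terms (consistent with a singular point). Quadratic part: v**2. Cubic part: -2*u**3 - 2*u**2*v - u*v**2.
The quadratic part v**2 is a perfect square, so there is a single (double) tangent line v = 0, i.e. y = 3. Restricting the cubic part to that line (v = 0) leaves -2*u**3 ≠ 0, so f is not divisible by v and the branch is v² ≈ 2*u**3 to lowest order — this is a cusp.
Classification: cusp.


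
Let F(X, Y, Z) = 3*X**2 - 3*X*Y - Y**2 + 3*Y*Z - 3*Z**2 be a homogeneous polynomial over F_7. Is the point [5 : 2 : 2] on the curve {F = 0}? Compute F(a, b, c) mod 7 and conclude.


F(5,2,2) ≡ 6 (mod 7); P is NOT on the curve.

Evaluate F(5, 2, 2) term-by-term (mod 7).
  3*X**2 ↦ 3·25·1·1 = 75
  -3*X*Y ↦ -3·5·2·1 = -30
  -Y**2 ↦ -1·1·4·1 = -4
  3*Y*Z ↦ 3·1·2·2 = 12
  -3*Z**2 ↦ -3·1·1·4 = -12
Sum: F(5, 2, 2) = (75) + (-30) + (-4) + (12) + (-12) = 41.
Reducing mod 7: 41 ≡ 6 (mod 7).
Since F(a, b, c) ≡ 6 ≠ 0 (mod 7), P does NOT lie on the curve.


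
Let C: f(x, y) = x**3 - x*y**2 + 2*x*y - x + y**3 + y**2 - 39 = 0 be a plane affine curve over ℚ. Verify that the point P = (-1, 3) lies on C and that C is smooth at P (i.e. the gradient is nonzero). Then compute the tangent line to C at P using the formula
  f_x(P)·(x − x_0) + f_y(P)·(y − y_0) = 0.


Tangent line at P: -x + 37*y - 112 = 0.

Step 1: f(-1, 3) = 0, so P lies on C.
Step 2: partial derivatives
  f_x(x, y) = 3*x**2 - y**2 + 2*y - 1, f_y(x, y) = -2*x*y + 2*x + 3*y**2 + 2*y.
  f_x(P) = -1, f_y(P) = 37 (gradient nonzero, so P is smooth).
Step 3: tangent line at P: -1·(x − -1) + 37·(y − 3) = 0.
Expanding: -x + 37*y - 112 = 0.


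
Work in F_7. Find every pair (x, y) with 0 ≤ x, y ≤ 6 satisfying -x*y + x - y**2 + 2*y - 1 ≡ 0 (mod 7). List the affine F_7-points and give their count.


Affine F_7-points: {(0, 1), (1, 0), (1, 1), (2, 1), (2, 6), (3, 1), (3, 5), (4, 1), (4, 4), (5, 1), (5, 3), (6, 1), (6, 2)}; count = 13.

For each of the 49 pairs (x, y) ∈ F_7², evaluate f(x, y) mod 7. Record the zeros.
  x = 0: [0↦6, 1↦0, 2↦6, 3↦3, 4↦5, 5↦5, 6↦3]  zeros at y ∈ {1}
  x = 1: [0↦0, 1↦0, 2↦5, 3↦1, 4↦2, 5↦1, 6↦5]  zeros at y ∈ {0, 1}
  x = 2: [0↦1, 1↦0, 2↦4, 3↦6, 4↦6, 5↦4, 6↦0]  zeros at y ∈ {1, 6}
  x = 3: [0↦2, 1↦0, 2↦3, 3↦4, 4↦3, 5↦0, 6↦2]  zeros at y ∈ {1, 5}
  x = 4: [0↦3, 1↦0, 2↦2, 3↦2, 4↦0, 5↦3, 6↦4]  zeros at y ∈ {1, 4}
  x = 5: [0↦4, 1↦0, 2↦1, 3↦0, 4↦4, 5↦6, 6↦6]  zeros at y ∈ {1, 3}
  x = 6: [0↦5, 1↦0, 2↦0, 3↦5, 4↦1, 5↦2, 6↦1]  zeros at y ∈ {1, 2}
Collecting zeros: affine points = {(0, 1), (1, 0), (1, 1), (2, 1), (2, 6), (3, 1), (3, 5), (4, 1), (4, 4), (5, 1), (5, 3), (6, 1), (6, 2)}.
Total count |C(F_7)_aff| = 13.


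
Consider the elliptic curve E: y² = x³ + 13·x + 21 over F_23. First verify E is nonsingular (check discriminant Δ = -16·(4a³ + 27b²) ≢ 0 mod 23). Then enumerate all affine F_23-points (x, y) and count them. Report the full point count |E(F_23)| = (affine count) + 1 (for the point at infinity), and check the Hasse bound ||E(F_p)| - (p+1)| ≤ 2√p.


Affine points = {(1, 9), (1, 14), (2, 3), (2, 20), (3, 8), (3, 15), (5, 2), (5, 21), (6, 4), (6, 19), (7, 8), (7, 15), (8, 4), (8, 19), (9, 4), (9, 19), (10, 1), (10, 22), (11, 0), (13, 8), (13, 15), (14, 7), (14, 16), (15, 7), (15, 16), (16, 1), (16, 22), (17, 7), (17, 16), (20, 1), (20, 22)}; affine count = 31; |E(F_23)| = 32.

Discriminant check: Δ ∝ 4a³ + 27b² = 4·13³ + 27·21² = 4·2197 + 27·441 ≡ 18 (mod 23). Nonzero ⇒ E is nonsingular.
For each x ∈ F_23, compute rhs = x³ + 13·x + 21 mod 23, then count y ∈ F_23 with y² ≡ rhs.
  x = 0: rhs = 21, matching y values: none (0 points).
  x = 1: rhs = 12, matching y values: 9, 14 (2 points).
  x = 2: rhs = 9, matching y values: 3, 20 (2 points).
  x = 3: rhs = 18, matching y values: 8, 15 (2 points).
  x = 4: rhs = 22, matching y values: none (0 points).
  x = 5: rhs = 4, matching y values: 2, 21 (2 points).
  x = 6: rhs = 16, matching y values: 4, 19 (2 points).
  x = 7: rhs = 18, matching y values: 8, 15 (2 points).
  x = 8: rhs = 16, matching y values: 4, 19 (2 points).
  x = 9: rhs = 16, matching y values: 4, 19 (2 points).
  x = 10: rhs = 1, matching y values: 1, 22 (2 points).
  x = 11: rhs = 0, matching y values: 0 (1 points).
  x = 12: rhs = 19, matching y values: none (0 points).
  x = 13: rhs = 18, matching y values: 8, 15 (2 points).
  x = 14: rhs = 3, matching y values: 7, 16 (2 points).
  x = 15: rhs = 3, matching y values: 7, 16 (2 points).
  x = 16: rhs = 1, matching y values: 1, 22 (2 points).
  x = 17: rhs = 3, matching y values: 7, 16 (2 points).
  x = 18: rhs = 15, matching y values: none (0 points).
  x = 19: rhs = 20, matching y values: none (0 points).
  x = 20: rhs = 1, matching y values: 1, 22 (2 points).
  x = 21: rhs = 10, matching y values: none (0 points).
  x = 22: rhs = 7, matching y values: none (0 points).
Total affine count: 31.
Full point count |E(F_23)| = 31 + 1 = 32.
Hasse bound: |32 − (23+1)| = |8| = 8 ≤ 2√23 ≈ 9.5917 ✓.


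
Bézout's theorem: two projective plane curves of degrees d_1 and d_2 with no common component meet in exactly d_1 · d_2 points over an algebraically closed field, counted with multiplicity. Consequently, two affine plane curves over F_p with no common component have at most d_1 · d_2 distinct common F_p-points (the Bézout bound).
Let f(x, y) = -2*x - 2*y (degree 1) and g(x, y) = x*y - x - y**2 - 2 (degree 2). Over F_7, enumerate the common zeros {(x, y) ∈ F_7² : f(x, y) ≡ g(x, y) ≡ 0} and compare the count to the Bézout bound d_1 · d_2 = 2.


Common zeros: ∅; count = 0; Bézout bound = 2.

deg(f) = 1, deg(g) = 2, so Bézout bound = 2.
Scan x ∈ F_7. For each x, list the y ∈ F_7 with f(x, y) ≡ 0 and those with g(x, y) ≡ 0 (mod 7); the common zeros in that column are the intersection.
  x = 0: f ≡ 0 at y ∈ {0}; g ≡ 0 at y ∈ ∅; common: ∅.
  x = 1: f ≡ 0 at y ∈ {6}; g ≡ 0 at y ∈ ∅; common: ∅.
  x = 2: f ≡ 0 at y ∈ {5}; g ≡ 0 at y ∈ {3, 6}; common: ∅.
  x = 3: f ≡ 0 at y ∈ {4}; g ≡ 0 at y ∈ ∅; common: ∅.
  x = 4: f ≡ 0 at y ∈ {3}; g ≡ 0 at y ∈ ∅; common: ∅.
  x = 5: f ≡ 0 at y ∈ {2}; g ≡ 0 at y ∈ {0, 5}; common: ∅.
  x = 6: f ≡ 0 at y ∈ {1}; g ≡ 0 at y ∈ {2, 4}; common: ∅.
Collecting: common zeros = ∅, so the count is 0.
Comparison with the Bézout bound: 0 ≤ 2 = deg(f)·deg(g), as expected for curves with no common component (the affine F_7-count falls short of the bound because intersections may lie at infinity, over extension fields, or carry multiplicity).


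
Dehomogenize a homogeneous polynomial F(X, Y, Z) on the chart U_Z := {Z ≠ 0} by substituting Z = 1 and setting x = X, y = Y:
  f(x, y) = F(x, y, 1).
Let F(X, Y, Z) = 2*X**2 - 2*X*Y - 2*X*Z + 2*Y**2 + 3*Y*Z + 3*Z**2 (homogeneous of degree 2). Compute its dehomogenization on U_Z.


f(x, y) = 2*x**2 - 2*x*y - 2*x + 2*y**2 + 3*y + 3

On U_Z we set Z = 1. Each monomial c·X^i·Y^j·Z^k in F becomes c·x^i·y^j·1^k = c·x^i·y^j.
Substituting Z = 1: F(X, Y, 1) = 2*x**2 - 2*x*y - 2*x + 2*y**2 + 3*y + 3.
Note: deg(f) ≤ deg(F) = 2; strict inequality happens when F is divisible by Z (lost terms).


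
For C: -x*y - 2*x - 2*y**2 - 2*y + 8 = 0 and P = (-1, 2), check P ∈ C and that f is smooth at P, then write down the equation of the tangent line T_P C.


Tangent line at P: -4*x - 9*y + 14 = 0.

Step 1: f(-1, 2) = 0, so P lies on C.
Step 2: partial derivatives
  f_x(x, y) = -y - 2, f_y(x, y) = -x - 4*y - 2.
  f_x(P) = -4, f_y(P) = -9 (gradient nonzero, so P is smooth).
Step 3: tangent line at P: -4·(x − -1) + -9·(y − 2) = 0.
Expanding: -4*x - 9*y + 14 = 0.


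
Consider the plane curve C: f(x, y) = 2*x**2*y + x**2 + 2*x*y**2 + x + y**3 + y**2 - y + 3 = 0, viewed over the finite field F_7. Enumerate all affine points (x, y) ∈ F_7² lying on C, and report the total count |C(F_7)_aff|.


Affine F_7-points: {(1, 5), (2, 5), (3, 4), (4, 3), (4, 6), (5, 4), (6, 6)}; count = 7.

For each of the 49 pairs (x, y) ∈ F_7², evaluate f(x, y) mod 7. Record the zeros.
  x = 0: [0↦3, 1↦4, 2↦6, 3↦1, 4↦2, 5↦1, 6↦4]  zeros at y ∈ ∅
  x = 1: [0↦5, 1↦3, 2↦6, 3↦6, 4↦2, 5↦0, 6↦6]  zeros at y ∈ {5}
  x = 2: [0↦2, 1↦1, 2↦2, 3↦4, 4↦6, 5↦0, 6↦6]  zeros at y ∈ {5}
  x = 3: [0↦1, 1↦5, 2↦1, 3↦2, 4↦0, 5↦1, 6↦4]  zeros at y ∈ {4}
  x = 4: [0↦2, 1↦1, 2↦3, 3↦0, 4↦5, 5↦3, 6↦0]  zeros at y ∈ {3, 6}
  x = 5: [0↦5, 1↦3, 2↦1, 3↦5, 4↦0, 5↦6, 6↦1]  zeros at y ∈ {4}
  x = 6: [0↦3, 1↦4, 2↦2, 3↦3, 4↦6, 5↦3, 6↦0]  zeros at y ∈ {6}
Collecting zeros: affine points = {(1, 5), (2, 5), (3, 4), (4, 3), (4, 6), (5, 4), (6, 6)}.
Total count |C(F_7)_aff| = 7.


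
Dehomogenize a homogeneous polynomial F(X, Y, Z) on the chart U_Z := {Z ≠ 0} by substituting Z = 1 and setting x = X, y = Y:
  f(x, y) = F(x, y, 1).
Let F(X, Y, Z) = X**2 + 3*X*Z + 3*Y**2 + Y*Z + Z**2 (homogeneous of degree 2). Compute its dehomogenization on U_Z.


f(x, y) = x**2 + 3*x + 3*y**2 + y + 1

On U_Z we set Z = 1. Each monomial c·X^i·Y^j·Z^k in F becomes c·x^i·y^j·1^k = c·x^i·y^j.
Substituting Z = 1: F(X, Y, 1) = x**2 + 3*x + 3*y**2 + y + 1.
Note: deg(f) ≤ deg(F) = 2; strict inequality happens when F is divisible by Z (lost terms).


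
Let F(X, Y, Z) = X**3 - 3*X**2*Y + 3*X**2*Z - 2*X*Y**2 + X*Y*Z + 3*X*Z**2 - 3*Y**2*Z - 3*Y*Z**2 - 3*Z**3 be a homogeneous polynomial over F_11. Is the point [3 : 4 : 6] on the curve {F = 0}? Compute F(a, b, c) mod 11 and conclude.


F(3,4,6) ≡ 3 (mod 11); P is NOT on the curve.

Evaluate F(3, 4, 6) term-by-term (mod 11).
  X**3 ↦ 1·27·1·1 = 27
  -3*X**2*Y ↦ -3·9·4·1 = -108
  3*X**2*Z ↦ 3·9·1·6 = 162
  -2*X*Y**2 ↦ -2·3·16·1 = -96
  X*Y*Z ↦ 1·3·4·6 = 72
  3*X*Z**2 ↦ 3·3·1·36 = 324
  -3*Y**2*Z ↦ -3·1·16·6 = -288
  -3*Y*Z**2 ↦ -3·1·4·36 = -432
  -3*Z**3 ↦ -3·1·1·216 = -648
Sum: F(3, 4, 6) = (27) + (-108) + (162) + (-96) + (72) + (324) + (-288) + (-432) + (-648) = -987.
Reducing mod 11: -987 ≡ 3 (mod 11).
Since F(a, b, c) ≡ 3 ≠ 0 (mod 11), P does NOT lie on the curve.


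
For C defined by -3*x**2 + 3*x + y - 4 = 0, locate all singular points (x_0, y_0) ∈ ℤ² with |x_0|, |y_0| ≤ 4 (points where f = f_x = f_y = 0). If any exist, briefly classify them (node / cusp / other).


No singular points in the scanned grid; C is smooth there.

Compute partial derivatives:
  f_x = 3 - 6*x.
  f_y = 1.
f_y = 1 is a nonzero constant, so f_y never vanishes: no point (x, y) can satisfy f = f_x = f_y = 0. In particular no (x, y) ∈ {−4, ..., 4}² is singular; the curve is smooth.


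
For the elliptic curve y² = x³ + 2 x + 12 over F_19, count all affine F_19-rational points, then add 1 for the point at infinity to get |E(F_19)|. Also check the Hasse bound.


Affine points = {(2, 9), (2, 10), (3, 8), (3, 11), (10, 5), (10, 14), (11, 4), (11, 15), (12, 4), (12, 15), (15, 4), (15, 15), (16, 6), (16, 13), (17, 0), (18, 3), (18, 16)}; affine count = 17; |E(F_19)| = 18.

Discriminant check: Δ ∝ 4a³ + 27b² = 4·2³ + 27·12² = 4·8 + 27·144 ≡ 6 (mod 19). Nonzero ⇒ E is nonsingular.
For each x ∈ F_19, compute rhs = x³ + 2·x + 12 mod 19, then count y ∈ F_19 with y² ≡ rhs.
  x = 0: rhs = 12, matching y values: none (0 points).
  x = 1: rhs = 15, matching y values: none (0 points).
  x = 2: rhs = 5, matching y values: 9, 10 (2 points).
  x = 3: rhs = 7, matching y values: 8, 11 (2 points).
  x = 4: rhs = 8, matching y values: none (0 points).
  x = 5: rhs = 14, matching y values: none (0 points).
  x = 6: rhs = 12, matching y values: none (0 points).
  x = 7: rhs = 8, matching y values: none (0 points).
  x = 8: rhs = 8, matching y values: none (0 points).
  x = 9: rhs = 18, matching y values: none (0 points).
  x = 10: rhs = 6, matching y values: 5, 14 (2 points).
  x = 11: rhs = 16, matching y values: 4, 15 (2 points).
  x = 12: rhs = 16, matching y values: 4, 15 (2 points).
  x = 13: rhs = 12, matching y values: none (0 points).
  x = 14: rhs = 10, matching y values: none (0 points).
  x = 15: rhs = 16, matching y values: 4, 15 (2 points).
  x = 16: rhs = 17, matching y values: 6, 13 (2 points).
  x = 17: rhs = 0, matching y values: 0 (1 points).
  x = 18: rhs = 9, matching y values: 3, 16 (2 points).
Total affine count: 17.
Full point count |E(F_19)| = 17 + 1 = 18.
Hasse bound: |18 − (19+1)| = |-2| = 2 ≤ 2√19 ≈ 8.7178 ✓.


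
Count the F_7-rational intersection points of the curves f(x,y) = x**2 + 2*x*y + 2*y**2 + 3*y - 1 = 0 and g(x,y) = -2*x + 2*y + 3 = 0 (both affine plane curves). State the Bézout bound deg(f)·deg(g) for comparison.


Common zeros: {(2, 4)}; count = 1; Bézout bound = 2.

deg(f) = 2, deg(g) = 1, so Bézout bound = 2.
Scan x ∈ F_7. For each x, list the y ∈ F_7 with f(x, y) ≡ 0 and those with g(x, y) ≡ 0 (mod 7); the common zeros in that column are the intersection.
  x = 0: f ≡ 0 at y ∈ ∅; g ≡ 0 at y ∈ {2}; common: ∅.
  x = 1: f ≡ 0 at y ∈ {0, 1}; g ≡ 0 at y ∈ {3}; common: ∅.
  x = 2: f ≡ 0 at y ∈ {3, 4}; g ≡ 0 at y ∈ {4}; common: {4}.
  x = 3: f ≡ 0 at y ∈ ∅; g ≡ 0 at y ∈ {5}; common: ∅.
  x = 4: f ≡ 0 at y ∈ {1, 4}; g ≡ 0 at y ∈ {6}; common: ∅.
  x = 5: f ≡ 0 at y ∈ ∅; g ≡ 0 at y ∈ {0}; common: ∅.
  x = 6: f ≡ 0 at y ∈ {0, 3}; g ≡ 0 at y ∈ {1}; common: ∅.
Collecting: common zeros = {(2, 4)}, so the count is 1.
Comparison with the Bézout bound: 1 ≤ 2 = deg(f)·deg(g), as expected for curves with no common component (the affine F_7-count falls short of the bound because intersections may lie at infinity, over extension fields, or carry multiplicity).
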